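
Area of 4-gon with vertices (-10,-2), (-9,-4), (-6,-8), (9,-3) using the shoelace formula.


sum(xi*y_{i+1}) = -10*(-4) - 9*(-8) - 6*(-3) + 9*(-2) = 112
sum(yi*x_{i+1}) = -2*(-9) - 4*(-6) - 8*9 - 3*(-10) = 0
Area = |112 - 0|/2 = 112/2 = 56.0000

56.0000 sq units


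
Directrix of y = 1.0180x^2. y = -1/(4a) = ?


a = 1.0180
1/(4a) = 0.2456
directrix: y = -0.2456 = -0.2456

y = -0.2456


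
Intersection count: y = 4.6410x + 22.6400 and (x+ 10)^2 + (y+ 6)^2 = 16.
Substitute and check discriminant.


Substitute y = 4.6410x + 22.6400: (x+ 10)^2 + (4.6410x+22.6400+ 6)^2 = 16
Expand to Ax^2 + Bx + C = 0, where b-k = 28.64
A = 1+m^2 = 22.538881
B = 2(m(b-k) - h) = 2(4.6410*28.64 + 10) = 285.83648
C = h^2 + (b-k)^2 - r^2 = 100 + 820.2496 - 16 = 904.2496
disc = B^2-4AC = 81702.4933 - 81523.0965 = 179.3968
disc > 0

2 intersection points


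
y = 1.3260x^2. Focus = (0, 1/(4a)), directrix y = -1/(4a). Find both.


a = 1.3260
1/(4a) = 0.1885
Focus = (0, 0.1885)
Directrix: y = -0.1885

Focus = (0, 0.1885), Directrix: y = -0.1885


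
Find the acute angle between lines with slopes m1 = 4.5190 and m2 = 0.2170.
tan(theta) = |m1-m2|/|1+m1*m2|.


m1-m2 = 4.302
1+m1*m2 = 1.980623
tan(theta) = |4.302/1.980623| = 2.172044
theta = arctan(|4.302/1.980623|) = 65.2789 degrees (acute angle)

65.2789 degrees


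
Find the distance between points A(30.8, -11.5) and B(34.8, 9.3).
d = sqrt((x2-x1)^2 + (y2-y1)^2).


dx = 34.8 - 30.8 = 4
dy = 9.3 + 11.5 = 20.8
d = sqrt(16 + 432.64) = sqrt(448.64) = 21.1811

21.1811


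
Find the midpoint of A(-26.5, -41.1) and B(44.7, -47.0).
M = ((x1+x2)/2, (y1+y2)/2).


Mx = (-26.5 + 44.7)/2 = 18.2/2 = 9.1000
My = (-41.1 - 47.0)/2 = -88.1/2 = -44.0500

(9.1000, -44.0500)


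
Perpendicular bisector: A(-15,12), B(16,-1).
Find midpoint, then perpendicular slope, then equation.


Midpoint = (0.5, 5.5)
Slope of AB = dy/dx = -13/31 = -0.4194
Perp slope = -dx/dy = 31/13 = 2.3846
b = My - (perp slope)*Mx = 5.5 + (31*0.5)/(-13) = 5.5 - 1.1923 = 4.3077

y = 2.3846x + 4.3077


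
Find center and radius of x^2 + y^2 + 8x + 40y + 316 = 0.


h = -D/2 = -8/2 = -4
k = -E/2 = -40/2 = -20
r^2 = h^2 + k^2 - F = 16 + 400 - 316 = 100
r = 10

Center (-4, -20), radius = 10


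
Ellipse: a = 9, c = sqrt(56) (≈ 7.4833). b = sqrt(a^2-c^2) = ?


b^2 = 9^2 - (sqrt(56))^2 = 81 - 56 = 25
b = sqrt(25) = 5

b = 5


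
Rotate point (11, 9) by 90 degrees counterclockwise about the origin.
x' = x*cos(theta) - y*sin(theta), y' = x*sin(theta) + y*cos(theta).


cos(90) = 0, sin(90) = 1
x' = 11*0 - 9*1 = -9
y' = 11*1 + 9*0 = 11

(-9, 11)


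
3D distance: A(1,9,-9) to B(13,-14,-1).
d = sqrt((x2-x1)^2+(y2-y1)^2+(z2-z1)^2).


dx=12, dy=-23, dz=8
d = sqrt(144+529+64) = sqrt(737) = 27.1477

27.1477


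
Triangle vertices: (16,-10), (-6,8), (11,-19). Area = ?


16*(8+ 19) = 432
-6*(-19+ 10) = 54
11*(-10-8) = -198
sum = 288
Area = |288|/2 = 144.0000

144.0000 sq units


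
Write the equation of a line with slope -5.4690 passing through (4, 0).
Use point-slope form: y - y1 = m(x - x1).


y - 0 = -5.4690(x - 4)
y = -5.4690x + 0 + 5.4690*4
y = -5.4690x + 21.8760

y = -5.4690x + 21.8760


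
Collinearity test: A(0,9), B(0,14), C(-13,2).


0*(14-2) + 0*(2-9) - 13*(9-14)
= 0 + 0 + 65 = 65

No, not collinear (determinant = 65)


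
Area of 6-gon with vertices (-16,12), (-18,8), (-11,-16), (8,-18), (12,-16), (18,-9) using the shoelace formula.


sum(xi*y_{i+1}) = -16*8 - 18*(-16) - 11*(-18) + 8*(-16) + 12*(-9) + 18*12 = 338
sum(yi*x_{i+1}) = 12*(-18) + 8*(-11) - 16*8 - 18*12 - 16*18 - 9*(-16) = -792
Area = |338 + 792|/2 = 1130/2 = 565.0000

565.0000 sq units


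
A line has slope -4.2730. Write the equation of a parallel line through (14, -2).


Parallel lines have equal slopes.
m2 = -4.2730
b2 = -2 + 4.2730*14 = 57.8220

y = -4.2730x + 57.8220


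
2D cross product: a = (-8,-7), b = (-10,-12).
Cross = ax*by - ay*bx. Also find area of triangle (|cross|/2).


cross = -8*(-12) + 7*(-10) = 96 - 70 = 26
Triangle area = |26|/2 = 26/2 = 13.0000

cross = 26, triangle area = 13.0000


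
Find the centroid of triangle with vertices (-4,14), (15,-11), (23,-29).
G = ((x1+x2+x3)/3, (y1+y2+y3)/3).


Gx = (-4+15+23)/3 = 34/3 = 11.3333
Gy = (14- 11- 29)/3 = -26/3 = -8.6667

G = (11.3333, -8.6667)


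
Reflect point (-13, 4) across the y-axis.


Reflection rule for y-axis: (-x, y)
(-13, 4) -> (13, 4)

(13, 4)


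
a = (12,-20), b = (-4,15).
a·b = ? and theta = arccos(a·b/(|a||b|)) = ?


a·b = 12*(-4) - 20*15 = -48 - 300 = -348
|a| = sqrt(144+400) = 23.3238
|b| = sqrt(16+225) = 15.5242
cos(theta) = -348/(sqrt(544)*sqrt(241)) = -348/sqrt(131104) = -0.961106
theta = arccos(-348/sqrt(131104)) = 163.9677 degrees

a·b = -348, theta = 163.9677 deg


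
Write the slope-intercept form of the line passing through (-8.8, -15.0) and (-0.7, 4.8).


m = (19.8)/(8.1) = 2.4444
b = y1 - m*x1 = -15.0 - (19.8*(-8.8))/(8.1) = -15.0 + 21.5111 = 6.5111

y = 2.4444x + 6.5111


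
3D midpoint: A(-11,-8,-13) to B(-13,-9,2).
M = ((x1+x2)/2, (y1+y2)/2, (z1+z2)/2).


Mx = (-11- 13)/2 = -12.0000
My = (-8- 9)/2 = -8.5000
Mz = (-13+2)/2 = -5.5000

M = (-12.0000, -8.5000, -5.5000)


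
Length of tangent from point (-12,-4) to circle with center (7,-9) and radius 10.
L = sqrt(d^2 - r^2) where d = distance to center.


d = sqrt((-12-7)^2 + (-4+ 9)^2) = sqrt(361+25) = 19.6469
L = sqrt(386.0000 - 100) = sqrt(286.0000) = 16.9115

16.9115


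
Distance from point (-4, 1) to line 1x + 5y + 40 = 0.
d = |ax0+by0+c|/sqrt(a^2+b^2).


|1*(-4) + 5*1 + 40| = |41| = 41
sqrt(1 + 25) = sqrt(26) = 5.0990
d = 41/sqrt(26) = 8.0408

8.0408


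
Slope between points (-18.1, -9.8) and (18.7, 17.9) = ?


dy = 17.9 + 9.8 = 27.7
dx = 18.7 + 18.1 = 36.8
m = 27.7/36.8 = 0.7527

m = 0.7527


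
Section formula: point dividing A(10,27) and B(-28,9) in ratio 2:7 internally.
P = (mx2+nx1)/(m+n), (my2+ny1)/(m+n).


Px = (2*(-28) + 7*10)/9 = 14/9 = 1.5556
Py = (2*9 + 7*27)/9 = 207/9 = 23.0000

P = (1.5556, 23.0000)


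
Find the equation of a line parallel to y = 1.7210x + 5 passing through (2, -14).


Parallel lines have equal slopes.
m2 = 1.7210
b2 = -14 - 1.7210*2 = -17.4420

y = 1.7210x - 17.4420


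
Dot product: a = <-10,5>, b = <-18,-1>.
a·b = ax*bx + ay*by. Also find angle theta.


a·b = -10*(-18) + 5*(-1) = 180 - 5 = 175
|a| = sqrt(100+25) = 11.1803
|b| = sqrt(324+1) = 18.0278
cos(theta) = 175/(sqrt(125)*sqrt(325)) = 175/sqrt(40625) = 0.868243
theta = arccos(175/sqrt(40625)) = 29.7449 degrees

a·b = 175, theta = 29.7449 deg


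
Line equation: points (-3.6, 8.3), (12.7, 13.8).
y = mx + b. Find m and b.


m = (5.5)/(16.3) = 0.3374
b = y1 - m*x1 = 8.3 - (5.5*(-3.6))/(16.3) = 8.3 + 1.2147 = 9.5147

y = 0.3374x + 9.5147


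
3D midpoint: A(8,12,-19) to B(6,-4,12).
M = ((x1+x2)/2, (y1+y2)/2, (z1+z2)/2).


Mx = (8+6)/2 = 7.0000
My = (12- 4)/2 = 4.0000
Mz = (-19+12)/2 = -3.5000

M = (7.0000, 4.0000, -3.5000)


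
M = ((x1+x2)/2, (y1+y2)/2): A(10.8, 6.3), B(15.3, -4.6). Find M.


Mx = (10.8 + 15.3)/2 = 26.1/2 = 13.0500
My = (6.3 - 4.6)/2 = 1.7/2 = 0.8500

(13.0500, 0.8500)


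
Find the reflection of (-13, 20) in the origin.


Reflection rule for origin: (-x, -y)
(-13, 20) -> (13, -20)

(13, -20)


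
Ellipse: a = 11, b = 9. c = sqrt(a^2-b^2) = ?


c^2 = 11^2 - 9^2 = 121 - 81 = 40
c = sqrt(40) = 6.3246

c = 6.3246


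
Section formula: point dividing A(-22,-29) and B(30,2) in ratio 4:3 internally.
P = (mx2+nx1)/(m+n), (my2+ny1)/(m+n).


Px = (4*30 + 3*(-22))/7 = 54/7 = 7.7143
Py = (4*2 + 3*(-29))/7 = -79/7 = -11.2857

P = (7.7143, -11.2857)


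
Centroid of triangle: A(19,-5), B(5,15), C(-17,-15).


Gx = (19+5- 17)/3 = 7/3 = 2.3333
Gy = (-5+15- 15)/3 = -5/3 = -1.6667

G = (2.3333, -1.6667)


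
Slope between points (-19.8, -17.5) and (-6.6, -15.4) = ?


dy = -15.4 + 17.5 = 2.1
dx = -6.6 + 19.8 = 13.2
m = 2.1/13.2 = 0.1591

m = 0.1591


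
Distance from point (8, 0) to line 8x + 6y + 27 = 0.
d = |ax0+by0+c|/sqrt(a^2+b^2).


|8*8 + 6*0 + 27| = |91| = 91
sqrt(64 + 36) = sqrt(100) = 10.0000
d = 91/sqrt(100) = 9.1000

9.1000


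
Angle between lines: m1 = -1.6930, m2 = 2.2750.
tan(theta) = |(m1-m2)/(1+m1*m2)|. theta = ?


m1-m2 = -3.968
1+m1*m2 = -2.851575
tan(theta) = |-3.968/(-2.851575)| = 1.391512
theta = arctan(|-3.968/(-2.851575)|) = 54.2974 degrees (acute angle)

54.2974 degrees


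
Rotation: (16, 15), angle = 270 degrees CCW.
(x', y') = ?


cos(270) = 0, sin(270) = -1
x' = 16*0 - 15*(-1) = 15
y' = 16*(-1) + 15*0 = -16

(15, -16)


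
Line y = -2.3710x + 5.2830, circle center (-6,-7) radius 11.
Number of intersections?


Substitute y = -2.3710x + 5.2830: (x+ 6)^2 + (-2.3710x+5.2830+ 7)^2 = 121
Expand to Ax^2 + Bx + C = 0, where b-k = 12.283
A = 1+m^2 = 6.621641
B = 2(m(b-k) - h) = 2(-2.3710*12.283 + 6) = -46.245986
C = h^2 + (b-k)^2 - r^2 = 36 + 150.872089 - 121 = 65.872089
disc = B^2-4AC = 2138.6912 - 1744.7253 = 393.9659
disc > 0

2 intersection points


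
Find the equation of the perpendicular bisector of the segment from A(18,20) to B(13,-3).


Midpoint = (15.5, 8.5)
Slope of AB = dy/dx = -23/(-5) = 4.6000
Perp slope = -dx/dy = -5/23 = -0.2174
b = My - (perp slope)*Mx = 8.5 + (-5*15.5)/(-23) = 8.5 + 3.3696 = 11.8696

y = -0.2174x + 11.8696


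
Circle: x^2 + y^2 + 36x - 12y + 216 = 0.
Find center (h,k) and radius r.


h = -D/2 = -36/2 = -18
k = -E/2 = 12/2 = 6
r^2 = h^2 + k^2 - F = 324 + 36 - 216 = 144
r = 12

Center (-18, 6), radius = 12


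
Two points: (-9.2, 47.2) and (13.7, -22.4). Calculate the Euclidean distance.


dx = 13.7 + 9.2 = 22.9
dy = -22.4 - 47.2 = -69.6
d = sqrt(524.41 + 4844.16) = sqrt(5368.57) = 73.2705

73.2705


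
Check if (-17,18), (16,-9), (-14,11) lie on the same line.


-17*(-9-11) + 16*(11-18) - 14*(18+ 9)
= 340 - 112 - 378 = -150

No, not collinear (determinant = -150)


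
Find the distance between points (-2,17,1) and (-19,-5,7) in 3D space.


dx=-17, dy=-22, dz=6
d = sqrt(289+484+36) = sqrt(809) = 28.4429

28.4429


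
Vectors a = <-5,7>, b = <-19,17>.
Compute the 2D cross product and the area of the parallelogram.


cross = -5*17 - 7*(-19) = -85 + 133 = 48
Parallelogram area = |48| = 48

cross = 48, parallelogram area = 48


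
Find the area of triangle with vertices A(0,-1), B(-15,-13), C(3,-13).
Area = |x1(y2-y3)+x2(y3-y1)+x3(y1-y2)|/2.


0*(-13+ 13) = 0
-15*(-13+ 1) = 180
3*(-1+ 13) = 36
sum = 216
Area = |216|/2 = 108.0000

108.0000 sq units


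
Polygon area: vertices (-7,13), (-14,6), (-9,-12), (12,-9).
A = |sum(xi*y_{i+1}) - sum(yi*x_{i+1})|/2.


sum(xi*y_{i+1}) = -7*6 - 14*(-12) - 9*(-9) + 12*13 = 363
sum(yi*x_{i+1}) = 13*(-14) + 6*(-9) - 12*12 - 9*(-7) = -317
Area = |363 + 317|/2 = 680/2 = 340.0000

340.0000 sq units


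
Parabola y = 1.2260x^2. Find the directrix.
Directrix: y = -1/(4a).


a = 1.2260
1/(4a) = 0.2039
directrix: y = -0.2039 = -0.2039

y = -0.2039


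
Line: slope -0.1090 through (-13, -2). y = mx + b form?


y + 2 = -0.1090(x + 13)
y = -0.1090x - 2 + 0.1090*(-13)
y = -0.1090x - 3.4170

y = -0.1090x - 3.4170


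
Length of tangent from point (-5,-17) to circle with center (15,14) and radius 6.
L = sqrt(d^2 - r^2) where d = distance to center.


d = sqrt((-5-15)^2 + (-17-14)^2) = sqrt(400+961) = 36.8917
L = sqrt(1361.0000 - 36) = sqrt(1325.0000) = 36.4005

36.4005


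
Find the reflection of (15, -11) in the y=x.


Reflection rule for y=x: (y, x)
(15, -11) -> (-11, 15)

(-11, 15)


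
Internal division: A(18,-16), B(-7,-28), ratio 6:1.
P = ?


Px = (6*(-7) + 1*18)/7 = -24/7 = -3.4286
Py = (6*(-28) + 1*(-16))/7 = -184/7 = -26.2857

P = (-3.4286, -26.2857)


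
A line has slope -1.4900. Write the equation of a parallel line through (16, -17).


Parallel lines have equal slopes.
m2 = -1.4900
b2 = -17 + 1.4900*16 = 6.8400

y = -1.4900x + 6.8400


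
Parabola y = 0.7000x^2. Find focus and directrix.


a = 0.7000
1/(4a) = 0.3571
Focus = (0, 0.3571)
Directrix: y = -0.3571

Focus = (0, 0.3571), Directrix: y = -0.3571


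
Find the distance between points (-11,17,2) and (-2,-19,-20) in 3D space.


dx=9, dy=-36, dz=-22
d = sqrt(81+1296+484) = sqrt(1861) = 43.1393

43.1393


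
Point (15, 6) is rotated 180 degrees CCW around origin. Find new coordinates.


cos(180) = -1, sin(180) = 0
x' = 15*(-1) - 6*0 = -15
y' = 15*0 + 6*(-1) = -6

(-15, -6)


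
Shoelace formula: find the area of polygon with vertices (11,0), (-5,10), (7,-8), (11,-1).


sum(xi*y_{i+1}) = 11*10 - 5*(-8) + 7*(-1) + 11*0 = 143
sum(yi*x_{i+1}) = 0*(-5) + 10*7 - 8*11 - 1*11 = -29
Area = |143 + 29|/2 = 172/2 = 86.0000

86.0000 sq units


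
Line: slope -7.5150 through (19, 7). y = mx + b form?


y - 7 = -7.5150(x - 19)
y = -7.5150x + 7 + 7.5150*19
y = -7.5150x + 149.7850

y = -7.5150x + 149.7850


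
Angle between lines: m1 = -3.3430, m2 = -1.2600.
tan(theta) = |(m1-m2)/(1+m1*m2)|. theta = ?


m1-m2 = -2.083
1+m1*m2 = 5.21218
tan(theta) = |-2.083/5.21218| = 0.399641
theta = arctan(|-2.083/5.21218|) = 21.7837 degrees (acute angle)

21.7837 degrees


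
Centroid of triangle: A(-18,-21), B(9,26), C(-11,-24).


Gx = (-18+9- 11)/3 = -20/3 = -6.6667
Gy = (-21+26- 24)/3 = -19/3 = -6.3333

G = (-6.6667, -6.3333)


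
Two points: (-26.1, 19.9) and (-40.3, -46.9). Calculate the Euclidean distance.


dx = -40.3 + 26.1 = -14.2
dy = -46.9 - 19.9 = -66.8
d = sqrt(201.64 + 4462.24) = sqrt(4663.88) = 68.2926

68.2926


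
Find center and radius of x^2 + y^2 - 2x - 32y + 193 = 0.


h = -D/2 = 2/2 = 1
k = -E/2 = 32/2 = 16
r^2 = h^2 + k^2 - F = 1 + 256 - 193 = 64
r = 8

Center (1, 16), radius = 8


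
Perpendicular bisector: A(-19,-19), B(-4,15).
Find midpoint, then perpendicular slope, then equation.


Midpoint = (-11.5, -2)
Slope of AB = dy/dx = 34/15 = 2.2667
Perp slope = -dx/dy = -15/34 = -0.4412
b = My - (perp slope)*Mx = -2 + (15*(-11.5))/34 = -2 - 5.0735 = -7.0735

y = -0.4412x - 7.0735


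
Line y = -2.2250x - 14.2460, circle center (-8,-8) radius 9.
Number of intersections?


Substitute y = -2.2250x - 14.2460: (x+ 8)^2 + (-2.2250x- 14.2460+ 8)^2 = 81
Expand to Ax^2 + Bx + C = 0, where b-k = -6.246
A = 1+m^2 = 5.950625
B = 2(m(b-k) - h) = 2(-2.2250*(-6.246) + 8) = 43.7947
C = h^2 + (b-k)^2 - r^2 = 64 + 39.012516 - 81 = 22.012516
disc = B^2-4AC = 1917.9757 - 523.9529 = 1394.0228
disc > 0

2 intersection points


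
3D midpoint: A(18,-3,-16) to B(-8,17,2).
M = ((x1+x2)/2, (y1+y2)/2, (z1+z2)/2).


Mx = (18- 8)/2 = 5.0000
My = (-3+17)/2 = 7.0000
Mz = (-16+2)/2 = -7.0000

M = (5.0000, 7.0000, -7.0000)


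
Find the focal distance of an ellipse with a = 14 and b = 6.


c^2 = 14^2 - 6^2 = 196 - 36 = 160
c = sqrt(160) = 12.6491

c = 12.6491


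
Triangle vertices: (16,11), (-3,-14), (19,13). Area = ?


16*(-14-13) = -432
-3*(13-11) = -6
19*(11+ 14) = 475
sum = 37
Area = |37|/2 = 18.5000

18.5000 sq units


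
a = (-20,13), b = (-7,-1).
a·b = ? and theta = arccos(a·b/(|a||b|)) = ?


a·b = -20*(-7) + 13*(-1) = 140 - 13 = 127
|a| = sqrt(400+169) = 23.8537
|b| = sqrt(49+1) = 7.0711
cos(theta) = 127/(sqrt(569)*sqrt(50)) = 127/sqrt(28450) = 0.752944
theta = arccos(127/sqrt(28450)) = 41.1540 degrees

a·b = 127, theta = 41.1540 deg


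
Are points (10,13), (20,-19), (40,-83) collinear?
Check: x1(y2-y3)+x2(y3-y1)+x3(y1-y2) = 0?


10*(-19+ 83) + 20*(-83-13) + 40*(13+ 19)
= 640 - 1920 + 1280 = 0

Yes, collinear (determinant = 0)


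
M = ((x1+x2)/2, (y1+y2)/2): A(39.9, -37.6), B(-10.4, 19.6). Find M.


Mx = (39.9 - 10.4)/2 = 29.5/2 = 14.7500
My = (-37.6 + 19.6)/2 = -18.0/2 = -9.0000

(14.7500, -9.0000)


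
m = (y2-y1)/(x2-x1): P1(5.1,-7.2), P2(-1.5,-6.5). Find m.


dy = -6.5 + 7.2 = 0.7
dx = -1.5 - 5.1 = -6.6
m = 0.7/(-6.6) = -0.1061

m = -0.1061


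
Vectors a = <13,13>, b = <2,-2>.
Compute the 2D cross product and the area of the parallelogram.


cross = 13*(-2) - 13*2 = -26 - 26 = -52
Parallelogram area = |-52| = 52

cross = -52, parallelogram area = 52


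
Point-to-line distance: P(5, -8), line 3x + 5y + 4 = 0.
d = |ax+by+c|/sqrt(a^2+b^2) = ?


|3*5 + 5*(-8) + 4| = |-21| = 21
sqrt(9 + 25) = sqrt(34) = 5.8310
d = 21/sqrt(34) = 3.6015

3.6015


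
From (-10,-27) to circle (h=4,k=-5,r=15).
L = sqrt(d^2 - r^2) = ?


d = sqrt((-10-4)^2 + (-27+ 5)^2) = sqrt(196+484) = 26.0768
L = sqrt(680.0000 - 225) = sqrt(455.0000) = 21.3307

21.3307


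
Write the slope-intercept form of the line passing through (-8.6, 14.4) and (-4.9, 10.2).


m = (-4.2)/(3.7) = -1.1351
b = y1 - m*x1 = 14.4 - (-4.2*(-8.6))/(3.7) = 14.4 - 9.7622 = 4.6378

y = -1.1351x + 4.6378


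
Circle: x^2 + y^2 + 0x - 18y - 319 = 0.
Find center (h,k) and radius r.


h = -D/2 = 0/2 = 0
k = -E/2 = 18/2 = 9
r^2 = h^2 + k^2 - F = 0 + 81 + 319 = 400
r = 20

Center (0, 9), radius = 20


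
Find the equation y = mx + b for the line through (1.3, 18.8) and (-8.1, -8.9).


m = (-27.7)/(-9.4) = 2.9468
b = y1 - m*x1 = 18.8 - (-27.7*1.3)/(-9.4) = 18.8 - 3.8309 = 14.9691

y = 2.9468x + 14.9691


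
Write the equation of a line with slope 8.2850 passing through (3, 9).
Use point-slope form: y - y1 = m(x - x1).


y - 9 = 8.2850(x - 3)
y = 8.2850x + 9 - 8.2850*3
y = 8.2850x - 15.8550

y = 8.2850x - 15.8550


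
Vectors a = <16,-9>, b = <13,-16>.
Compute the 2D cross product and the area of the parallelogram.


cross = 16*(-16) + 9*13 = -256 + 117 = -139
Parallelogram area = |-139| = 139

cross = -139, parallelogram area = 139


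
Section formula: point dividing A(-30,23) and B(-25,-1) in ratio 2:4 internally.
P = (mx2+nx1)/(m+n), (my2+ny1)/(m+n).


Px = (2*(-25) + 4*(-30))/6 = -170/6 = -28.3333
Py = (2*(-1) + 4*23)/6 = 90/6 = 15.0000

P = (-28.3333, 15.0000)


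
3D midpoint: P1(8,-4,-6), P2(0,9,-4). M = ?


Mx = (8+0)/2 = 4.0000
My = (-4+9)/2 = 2.5000
Mz = (-6- 4)/2 = -5.0000

M = (4.0000, 2.5000, -5.0000)


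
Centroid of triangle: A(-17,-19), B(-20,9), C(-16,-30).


Gx = (-17- 20- 16)/3 = -53/3 = -17.6667
Gy = (-19+9- 30)/3 = -40/3 = -13.3333

G = (-17.6667, -13.3333)


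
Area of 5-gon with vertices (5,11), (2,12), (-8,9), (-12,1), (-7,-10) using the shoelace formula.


sum(xi*y_{i+1}) = 5*12 + 2*9 - 8*1 - 12*(-10) - 7*11 = 113
sum(yi*x_{i+1}) = 11*2 + 12*(-8) + 9*(-12) + 1*(-7) - 10*5 = -239
Area = |113 + 239|/2 = 352/2 = 176.0000

176.0000 sq units


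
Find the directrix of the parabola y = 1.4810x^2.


a = 1.4810
1/(4a) = 0.1688
directrix: y = -0.1688 = -0.1688

y = -0.1688


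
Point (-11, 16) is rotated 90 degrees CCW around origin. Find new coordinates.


cos(90) = 0, sin(90) = 1
x' = -11*0 - 16*1 = -16
y' = -11*1 + 16*0 = -11

(-16, -11)


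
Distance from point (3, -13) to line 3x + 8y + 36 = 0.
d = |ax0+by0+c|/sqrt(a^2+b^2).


|3*3 + 8*(-13) + 36| = |-59| = 59
sqrt(9 + 64) = sqrt(73) = 8.5440
d = 59/sqrt(73) = 6.9054

6.9054


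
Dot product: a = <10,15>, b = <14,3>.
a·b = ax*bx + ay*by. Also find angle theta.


a·b = 10*14 + 15*3 = 140 + 45 = 185
|a| = sqrt(100+225) = 18.0278
|b| = sqrt(196+9) = 14.3178
cos(theta) = 185/(sqrt(325)*sqrt(205)) = 185/sqrt(66625) = 0.716726
theta = arccos(185/sqrt(66625)) = 44.2152 degrees

a·b = 185, theta = 44.2152 deg


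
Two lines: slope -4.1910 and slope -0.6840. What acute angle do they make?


m1-m2 = -3.507
1+m1*m2 = 3.866644
tan(theta) = |-3.507/3.866644| = 0.906988
theta = arctan(|-3.507/3.866644|) = 42.2077 degrees (acute angle)

42.2077 degrees


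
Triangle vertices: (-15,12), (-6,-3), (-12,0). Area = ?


-15*(-3-0) = 45
-6*(0-12) = 72
-12*(12+ 3) = -180
sum = -63
Area = |-63|/2 = 31.5000

31.5000 sq units


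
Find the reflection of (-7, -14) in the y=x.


Reflection rule for y=x: (y, x)
(-7, -14) -> (-14, -7)

(-14, -7)


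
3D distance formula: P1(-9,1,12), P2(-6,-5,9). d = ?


dx=3, dy=-6, dz=-3
d = sqrt(9+36+9) = sqrt(54) = 7.3485

7.3485


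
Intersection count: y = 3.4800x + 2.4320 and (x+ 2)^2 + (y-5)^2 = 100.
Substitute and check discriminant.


Substitute y = 3.4800x + 2.4320: (x+ 2)^2 + (3.4800x+2.4320-5)^2 = 100
Expand to Ax^2 + Bx + C = 0, where b-k = -2.568
A = 1+m^2 = 13.1104
B = 2(m(b-k) - h) = 2(3.4800*(-2.568) + 2) = -13.87328
C = h^2 + (b-k)^2 - r^2 = 4 + 6.594624 - 100 = -89.405376
disc = B^2-4AC = 192.4679 + 4688.5610 = 4881.0289
disc > 0

2 intersection points


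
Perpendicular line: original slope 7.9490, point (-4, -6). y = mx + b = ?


Perpendicular slope = -1/m1 = -1/7.9490 = -0.1258
b2 = y0 - m2*x0 = -6 - 4/7.9490 = -6 - 0.5032 = -6.5032

y = -0.1258x - 6.5032


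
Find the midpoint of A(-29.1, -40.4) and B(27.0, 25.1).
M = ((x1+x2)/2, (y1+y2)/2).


Mx = (-29.1 + 27.0)/2 = -2.1/2 = -1.0500
My = (-40.4 + 25.1)/2 = -15.3/2 = -7.6500

(-1.0500, -7.6500)


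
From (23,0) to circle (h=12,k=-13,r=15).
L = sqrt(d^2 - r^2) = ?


d = sqrt((23-12)^2 + (0+ 13)^2) = sqrt(121+169) = 17.0294
L = sqrt(290.0000 - 225) = sqrt(65.0000) = 8.0623

8.0623


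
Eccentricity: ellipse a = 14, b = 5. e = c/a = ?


c = sqrt(196-25) = sqrt(171) = 13.0767
e = c/a = sqrt(171)/14 = 0.9340

e = 0.9340


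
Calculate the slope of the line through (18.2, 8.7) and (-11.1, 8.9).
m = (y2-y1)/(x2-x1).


dy = 8.9 - 8.7 = 0.2
dx = -11.1 - 18.2 = -29.3
m = 0.2/(-29.3) = -0.0068

m = -0.0068


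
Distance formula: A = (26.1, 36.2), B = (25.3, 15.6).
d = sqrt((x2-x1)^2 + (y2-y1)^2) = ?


dx = 25.3 - 26.1 = -0.8
dy = 15.6 - 36.2 = -20.6
d = sqrt(0.64 + 424.36) = sqrt(425) = 20.6155

20.6155


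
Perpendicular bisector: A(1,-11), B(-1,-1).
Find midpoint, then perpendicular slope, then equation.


Midpoint = (0, -6)
Slope of AB = dy/dx = 10/(-2) = -5.0000
Perp slope = -dx/dy = 2/10 = 0.2000
b = My - (perp slope)*Mx = -6 + (-2*0)/10 = -6 + 0 = -6.0000

y = 0.2000x - 6.0000


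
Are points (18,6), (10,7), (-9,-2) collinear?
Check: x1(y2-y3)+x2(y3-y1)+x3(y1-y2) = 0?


18*(7+ 2) + 10*(-2-6) - 9*(6-7)
= 162 - 80 + 9 = 91

No, not collinear (determinant = 91)


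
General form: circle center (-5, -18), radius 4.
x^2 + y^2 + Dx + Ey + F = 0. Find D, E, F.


(x+ 5)^2 + (y+ 18)^2 = 4^2
D = -2h = 10, E = -2k = 36
F = h^2+k^2-r^2 = 25+324-16 = 333

D = 10, E = 36, F = 333


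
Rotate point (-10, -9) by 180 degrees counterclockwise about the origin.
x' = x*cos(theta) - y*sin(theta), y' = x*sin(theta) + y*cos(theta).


cos(180) = -1, sin(180) = 0
x' = -10*(-1) + 9*0 = 10
y' = -10*0 - 9*(-1) = 9

(10, 9)


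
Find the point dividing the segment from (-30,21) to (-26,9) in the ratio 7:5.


Px = (7*(-26) + 5*(-30))/12 = -332/12 = -27.6667
Py = (7*9 + 5*21)/12 = 168/12 = 14.0000

P = (-27.6667, 14.0000)


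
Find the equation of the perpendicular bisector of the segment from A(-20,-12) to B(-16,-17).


Midpoint = (-18, -14.5)
Slope of AB = dy/dx = -5/4 = -1.2500
Perp slope = -dx/dy = 4/5 = 0.8000
b = My - (perp slope)*Mx = -14.5 + (4*(-18))/(-5) = -14.5 + 14.4000 = -0.1000

y = 0.8000x - 0.1000


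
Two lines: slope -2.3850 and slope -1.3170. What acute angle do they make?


m1-m2 = -1.068
1+m1*m2 = 4.141045
tan(theta) = |-1.068/4.141045| = 0.257906
theta = arctan(|-1.068/4.141045|) = 14.4618 degrees (acute angle)

14.4618 degrees


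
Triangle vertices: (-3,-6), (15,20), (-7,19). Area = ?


-3*(20-19) = -3
15*(19+ 6) = 375
-7*(-6-20) = 182
sum = 554
Area = |554|/2 = 277.0000

277.0000 sq units


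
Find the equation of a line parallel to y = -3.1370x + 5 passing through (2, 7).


Parallel lines have equal slopes.
m2 = -3.1370
b2 = 7 + 3.1370*2 = 13.2740

y = -3.1370x + 13.2740


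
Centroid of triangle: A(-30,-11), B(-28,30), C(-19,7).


Gx = (-30- 28- 19)/3 = -77/3 = -25.6667
Gy = (-11+30+7)/3 = 26/3 = 8.6667

G = (-25.6667, 8.6667)


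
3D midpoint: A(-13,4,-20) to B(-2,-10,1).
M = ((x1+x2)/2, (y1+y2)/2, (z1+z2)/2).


Mx = (-13- 2)/2 = -7.5000
My = (4- 10)/2 = -3.0000
Mz = (-20+1)/2 = -9.5000

M = (-7.5000, -3.0000, -9.5000)


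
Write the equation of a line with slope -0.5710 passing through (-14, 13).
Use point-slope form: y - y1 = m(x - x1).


y - 13 = -0.5710(x + 14)
y = -0.5710x + 13 + 0.5710*(-14)
y = -0.5710x + 5.0060

y = -0.5710x + 5.0060


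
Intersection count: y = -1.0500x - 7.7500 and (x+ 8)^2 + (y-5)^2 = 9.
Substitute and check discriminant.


Substitute y = -1.0500x - 7.7500: (x+ 8)^2 + (-1.0500x- 7.7500-5)^2 = 9
Expand to Ax^2 + Bx + C = 0, where b-k = -12.75
A = 1+m^2 = 2.1025
B = 2(m(b-k) - h) = 2(-1.0500*(-12.75) + 8) = 42.775
C = h^2 + (b-k)^2 - r^2 = 64 + 162.5625 - 9 = 217.5625
disc = B^2-4AC = 1829.7006 - 1829.7006 = 0
disc = 0

1 intersection point (tangent)


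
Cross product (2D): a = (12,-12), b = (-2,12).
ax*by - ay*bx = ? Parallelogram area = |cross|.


cross = 12*12 + 12*(-2) = 144 - 24 = 120
Parallelogram area = |120| = 120

cross = 120, parallelogram area = 120


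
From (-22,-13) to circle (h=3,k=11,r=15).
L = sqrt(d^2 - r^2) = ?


d = sqrt((-22-3)^2 + (-13-11)^2) = sqrt(625+576) = 34.6554
L = sqrt(1201.0000 - 225) = sqrt(976.0000) = 31.2410

31.2410


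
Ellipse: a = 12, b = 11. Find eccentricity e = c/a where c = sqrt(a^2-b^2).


c = sqrt(144-121) = sqrt(23) = 4.7958
e = c/a = sqrt(23)/12 = 0.3997

e = 0.3997


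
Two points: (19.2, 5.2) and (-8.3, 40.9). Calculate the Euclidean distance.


dx = -8.3 - 19.2 = -27.5
dy = 40.9 - 5.2 = 35.7
d = sqrt(756.25 + 1274.49) = sqrt(2030.74) = 45.0637

45.0637


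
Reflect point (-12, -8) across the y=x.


Reflection rule for y=x: (y, x)
(-12, -8) -> (-8, -12)

(-8, -12)


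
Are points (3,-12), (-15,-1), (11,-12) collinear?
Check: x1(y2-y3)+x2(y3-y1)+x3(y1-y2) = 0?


3*(-1+ 12) - 15*(-12+ 12) + 11*(-12+ 1)
= 33 + 0 - 121 = -88

No, not collinear (determinant = -88)


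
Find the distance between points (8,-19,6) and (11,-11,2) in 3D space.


dx=3, dy=8, dz=-4
d = sqrt(9+64+16) = sqrt(89) = 9.4340

9.4340


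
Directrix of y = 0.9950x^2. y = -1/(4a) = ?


a = 0.9950
1/(4a) = 0.2513
directrix: y = -0.2513 = -0.2513

y = -0.2513


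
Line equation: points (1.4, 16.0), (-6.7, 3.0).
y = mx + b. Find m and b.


m = (-13.0)/(-8.1) = 1.6049
b = y1 - m*x1 = 16.0 - (-13.0*1.4)/(-8.1) = 16.0 - 2.2469 = 13.7531

y = 1.6049x + 13.7531


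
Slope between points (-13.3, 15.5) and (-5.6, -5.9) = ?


dy = -5.9 - 15.5 = -21.4
dx = -5.6 + 13.3 = 7.7
m = -21.4/7.7 = -2.7792

m = -2.7792


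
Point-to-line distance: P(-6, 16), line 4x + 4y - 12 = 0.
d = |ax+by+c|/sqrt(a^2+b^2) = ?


|4*(-6) + 4*16 - 12| = |28| = 28
sqrt(16 + 16) = sqrt(32) = 5.6569
d = 28/sqrt(32) = 4.9497

4.9497


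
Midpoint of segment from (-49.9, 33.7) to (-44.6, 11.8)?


Mx = (-49.9 - 44.6)/2 = -94.5/2 = -47.2500
My = (33.7 + 11.8)/2 = 45.5/2 = 22.7500

(-47.2500, 22.7500)


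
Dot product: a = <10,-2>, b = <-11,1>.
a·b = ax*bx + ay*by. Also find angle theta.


a·b = 10*(-11) - 2*1 = -110 - 2 = -112
|a| = sqrt(100+4) = 10.1980
|b| = sqrt(121+1) = 11.0454
cos(theta) = -112/(sqrt(104)*sqrt(122)) = -112/sqrt(12688) = -0.994309
theta = arccos(-112/sqrt(12688)) = 173.8845 degrees

a·b = -112, theta = 173.8845 deg


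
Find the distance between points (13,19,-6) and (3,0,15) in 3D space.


dx=-10, dy=-19, dz=21
d = sqrt(100+361+441) = sqrt(902) = 30.0333

30.0333


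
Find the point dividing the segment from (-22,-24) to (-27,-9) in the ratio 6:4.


Px = (6*(-27) + 4*(-22))/10 = -250/10 = -25.0000
Py = (6*(-9) + 4*(-24))/10 = -150/10 = -15.0000

P = (-25.0000, -15.0000)


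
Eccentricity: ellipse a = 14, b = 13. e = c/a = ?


c = sqrt(196-169) = sqrt(27) = 5.1962
e = c/a = sqrt(27)/14 = 0.3712

e = 0.3712


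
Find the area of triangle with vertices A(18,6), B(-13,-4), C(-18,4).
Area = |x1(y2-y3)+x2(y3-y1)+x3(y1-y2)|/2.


18*(-4-4) = -144
-13*(4-6) = 26
-18*(6+ 4) = -180
sum = -298
Area = |-298|/2 = 149.0000

149.0000 sq units


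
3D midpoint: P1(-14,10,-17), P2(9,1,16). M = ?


Mx = (-14+9)/2 = -2.5000
My = (10+1)/2 = 5.5000
Mz = (-17+16)/2 = -0.5000

M = (-2.5000, 5.5000, -0.5000)


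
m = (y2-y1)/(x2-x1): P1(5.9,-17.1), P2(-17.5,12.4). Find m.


dy = 12.4 + 17.1 = 29.5
dx = -17.5 - 5.9 = -23.4
m = 29.5/(-23.4) = -1.2607

m = -1.2607


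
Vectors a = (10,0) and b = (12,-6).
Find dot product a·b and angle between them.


a·b = 10*12 + 0*(-6) = 120 + 0 = 120
|a| = sqrt(100+0) = 10.0000
|b| = sqrt(144+36) = 13.4164
cos(theta) = 120/(sqrt(100)*sqrt(180)) = 120/sqrt(18000) = 0.894427
theta = arccos(120/sqrt(18000)) = 26.5651 degrees

a·b = 120, theta = 26.5651 deg


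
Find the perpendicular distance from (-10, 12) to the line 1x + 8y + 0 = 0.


|1*(-10) + 8*12 + 0| = |86| = 86
sqrt(1 + 64) = sqrt(65) = 8.0623
d = 86/sqrt(65) = 10.6670

10.6670


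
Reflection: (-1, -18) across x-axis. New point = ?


Reflection rule for x-axis: (x, -y)
(-1, -18) -> (-1, 18)

(-1, 18)


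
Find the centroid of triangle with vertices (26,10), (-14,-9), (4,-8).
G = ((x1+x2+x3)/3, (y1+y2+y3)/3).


Gx = (26- 14+4)/3 = 16/3 = 5.3333
Gy = (10- 9- 8)/3 = -7/3 = -2.3333

G = (5.3333, -2.3333)


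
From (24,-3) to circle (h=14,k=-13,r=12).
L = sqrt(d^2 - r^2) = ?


d = sqrt((24-14)^2 + (-3+ 13)^2) = sqrt(100+100) = 14.1421
L = sqrt(200.0000 - 144) = sqrt(56.0000) = 7.4833

7.4833


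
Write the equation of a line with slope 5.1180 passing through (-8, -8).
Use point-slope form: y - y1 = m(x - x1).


y + 8 = 5.1180(x + 8)
y = 5.1180x - 8 - 5.1180*(-8)
y = 5.1180x + 32.9440

y = 5.1180x + 32.9440


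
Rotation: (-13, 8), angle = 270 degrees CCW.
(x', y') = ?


cos(270) = 0, sin(270) = -1
x' = -13*0 - 8*(-1) = 8
y' = -13*(-1) + 8*0 = 13

(8, 13)


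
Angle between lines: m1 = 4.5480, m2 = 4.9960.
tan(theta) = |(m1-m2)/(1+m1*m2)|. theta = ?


m1-m2 = -0.448
1+m1*m2 = 23.721808
tan(theta) = |-0.448/23.721808| = 0.018886
theta = arctan(|-0.448/23.721808|) = 1.0819 degrees (acute angle)

1.0819 degrees


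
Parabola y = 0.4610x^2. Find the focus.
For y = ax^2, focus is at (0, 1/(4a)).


a = 0.4610
4a = 1.8440
focus = (0, 1/1.8440) = (0, 0.5423)

Focus = (0, 0.5423)


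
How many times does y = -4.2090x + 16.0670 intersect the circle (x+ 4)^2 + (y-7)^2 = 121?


Substitute y = -4.2090x + 16.0670: (x+ 4)^2 + (-4.2090x+16.0670-7)^2 = 121
Expand to Ax^2 + Bx + C = 0, where b-k = 9.067
A = 1+m^2 = 18.715681
B = 2(m(b-k) - h) = 2(-4.2090*9.067 + 4) = -68.326006
C = h^2 + (b-k)^2 - r^2 = 16 + 82.210489 - 121 = -22.789511
disc = B^2-4AC = 4668.4431 + 1706.0849 = 6374.5280
disc > 0

2 intersection points


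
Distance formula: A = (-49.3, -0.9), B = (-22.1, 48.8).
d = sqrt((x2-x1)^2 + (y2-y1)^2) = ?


dx = -22.1 + 49.3 = 27.2
dy = 48.8 + 0.9 = 49.7
d = sqrt(739.84 + 2470.09) = sqrt(3209.93) = 56.6562

56.6562


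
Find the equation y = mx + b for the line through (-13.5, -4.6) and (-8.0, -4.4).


m = (0.2)/(5.5) = 0.0364
b = y1 - m*x1 = -4.6 - (0.2*(-13.5))/(5.5) = -4.6 + 0.4909 = -4.1091

y = 0.0364x - 4.1091


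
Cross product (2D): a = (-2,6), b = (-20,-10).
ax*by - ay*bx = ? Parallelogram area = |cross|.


cross = -2*(-10) - 6*(-20) = 20 + 120 = 140
Parallelogram area = |140| = 140

cross = 140, parallelogram area = 140


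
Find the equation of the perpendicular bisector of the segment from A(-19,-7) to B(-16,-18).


Midpoint = (-17.5, -12.5)
Slope of AB = dy/dx = -11/3 = -3.6667
Perp slope = -dx/dy = 3/11 = 0.2727
b = My - (perp slope)*Mx = -12.5 + (3*(-17.5))/(-11) = -12.5 + 4.7727 = -7.7273

y = 0.2727x - 7.7273


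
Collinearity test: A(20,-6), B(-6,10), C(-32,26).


20*(10-26) - 6*(26+ 6) - 32*(-6-10)
= -320 - 192 + 512 = 0

Yes, collinear (determinant = 0)


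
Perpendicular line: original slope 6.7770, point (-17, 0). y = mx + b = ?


Perpendicular slope = -1/m1 = -1/6.7770 = -0.1476
b2 = y0 - m2*x0 = 0 - 17/6.7770 = 0 - 2.5085 = -2.5085

y = -0.1476x - 2.5085


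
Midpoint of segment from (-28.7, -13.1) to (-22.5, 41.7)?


Mx = (-28.7 - 22.5)/2 = -51.2/2 = -25.6000
My = (-13.1 + 41.7)/2 = 28.6/2 = 14.3000

(-25.6000, 14.3000)


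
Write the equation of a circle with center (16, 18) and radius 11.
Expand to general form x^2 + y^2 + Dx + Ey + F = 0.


(x-16)^2 + (y-18)^2 = 11^2
D = -2h = -32, E = -2k = -36
F = h^2+k^2-r^2 = 256+324-121 = 459

x^2 + y^2 - 32x - 36y + 459 = 0


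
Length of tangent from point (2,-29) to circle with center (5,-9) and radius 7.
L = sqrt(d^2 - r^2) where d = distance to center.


d = sqrt((2-5)^2 + (-29+ 9)^2) = sqrt(9+400) = 20.2237
L = sqrt(409.0000 - 49) = sqrt(360.0000) = 18.9737

18.9737


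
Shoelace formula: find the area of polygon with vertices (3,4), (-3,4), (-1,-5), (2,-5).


sum(xi*y_{i+1}) = 3*4 - 3*(-5) - 1*(-5) + 2*4 = 40
sum(yi*x_{i+1}) = 4*(-3) + 4*(-1) - 5*2 - 5*3 = -41
Area = |40 + 41|/2 = 81/2 = 40.5000

40.5000 sq units


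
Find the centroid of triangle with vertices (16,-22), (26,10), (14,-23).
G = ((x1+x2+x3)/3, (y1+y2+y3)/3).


Gx = (16+26+14)/3 = 56/3 = 18.6667
Gy = (-22+10- 23)/3 = -35/3 = -11.6667

G = (18.6667, -11.6667)


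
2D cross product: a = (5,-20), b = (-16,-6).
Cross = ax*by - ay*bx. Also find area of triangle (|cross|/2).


cross = 5*(-6) + 20*(-16) = -30 - 320 = -350
Triangle area = |-350|/2 = 350/2 = 175.0000

cross = -350, triangle area = 175.0000


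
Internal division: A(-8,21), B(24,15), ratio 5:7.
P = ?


Px = (5*24 + 7*(-8))/12 = 64/12 = 5.3333
Py = (5*15 + 7*21)/12 = 222/12 = 18.5000

P = (5.3333, 18.5000)


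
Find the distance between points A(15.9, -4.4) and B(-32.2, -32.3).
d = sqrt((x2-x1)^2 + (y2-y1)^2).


dx = -32.2 - 15.9 = -48.1
dy = -32.3 + 4.4 = -27.9
d = sqrt(2313.61 + 778.41) = sqrt(3092.02) = 55.6059

55.6059


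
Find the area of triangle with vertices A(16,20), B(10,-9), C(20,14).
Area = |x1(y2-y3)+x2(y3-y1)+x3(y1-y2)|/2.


16*(-9-14) = -368
10*(14-20) = -60
20*(20+ 9) = 580
sum = 152
Area = |152|/2 = 76.0000

76.0000 sq units


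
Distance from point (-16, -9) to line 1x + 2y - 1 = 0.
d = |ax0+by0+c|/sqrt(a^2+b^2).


|1*(-16) + 2*(-9) - 1| = |-35| = 35
sqrt(1 + 4) = sqrt(5) = 2.2361
d = 35/sqrt(5) = 15.6525

15.6525


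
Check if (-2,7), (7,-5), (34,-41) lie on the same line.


-2*(-5+ 41) + 7*(-41-7) + 34*(7+ 5)
= -72 - 336 + 408 = 0

Yes, collinear (determinant = 0)


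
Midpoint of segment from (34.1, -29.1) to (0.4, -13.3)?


Mx = (34.1 + 0.4)/2 = 34.5/2 = 17.2500
My = (-29.1 - 13.3)/2 = -42.4/2 = -21.2000

(17.2500, -21.2000)


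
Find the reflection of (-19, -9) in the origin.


Reflection rule for origin: (-x, -y)
(-19, -9) -> (19, 9)

(19, 9)


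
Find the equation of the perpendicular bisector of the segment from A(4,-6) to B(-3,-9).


Midpoint = (0.5, -7.5)
Slope of AB = dy/dx = -3/(-7) = 0.4286
Perp slope = -dx/dy = -7/3 = -2.3333
b = My - (perp slope)*Mx = -7.5 + (-7*0.5)/(-3) = -7.5 + 1.1667 = -6.3333

y = -2.3333x - 6.3333


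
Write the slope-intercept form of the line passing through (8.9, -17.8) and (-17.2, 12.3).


m = (30.1)/(-26.1) = -1.1533
b = y1 - m*x1 = -17.8 - (30.1*8.9)/(-26.1) = -17.8 + 10.2640 = -7.5360

y = -1.1533x - 7.5360


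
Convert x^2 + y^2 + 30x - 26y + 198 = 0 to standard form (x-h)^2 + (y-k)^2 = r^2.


h = -D/2 = -30/2 = -15
k = -E/2 = 26/2 = 13
r^2 = h^2 + k^2 - F = 225 + 169 - 198 = 196
r = 14

Center (-15, 13), radius = 14


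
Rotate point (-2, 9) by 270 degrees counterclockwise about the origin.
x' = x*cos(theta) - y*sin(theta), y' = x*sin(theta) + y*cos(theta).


cos(270) = 0, sin(270) = -1
x' = -2*0 - 9*(-1) = 9
y' = -2*(-1) + 9*0 = 2

(9, 2)


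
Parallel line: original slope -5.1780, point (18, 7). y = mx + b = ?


Parallel lines have equal slopes.
m2 = -5.1780
b2 = 7 + 5.1780*18 = 100.2040

y = -5.1780x + 100.2040


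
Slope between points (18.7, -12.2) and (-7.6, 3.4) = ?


dy = 3.4 + 12.2 = 15.6
dx = -7.6 - 18.7 = -26.3
m = 15.6/(-26.3) = -0.5932

m = -0.5932


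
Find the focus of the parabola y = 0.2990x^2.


a = 0.2990
4a = 1.1960
focus = (0, 1/1.1960) = (0, 0.8361)

Focus = (0, 0.8361)


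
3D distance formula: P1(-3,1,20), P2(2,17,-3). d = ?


dx=5, dy=16, dz=-23
d = sqrt(25+256+529) = sqrt(810) = 28.4605

28.4605


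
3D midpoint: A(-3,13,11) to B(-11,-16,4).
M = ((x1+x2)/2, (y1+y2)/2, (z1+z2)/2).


Mx = (-3- 11)/2 = -7.0000
My = (13- 16)/2 = -1.5000
Mz = (11+4)/2 = 7.5000

M = (-7.0000, -1.5000, 7.5000)


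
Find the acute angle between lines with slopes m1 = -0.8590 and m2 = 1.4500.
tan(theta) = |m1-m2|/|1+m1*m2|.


m1-m2 = -2.309
1+m1*m2 = -0.24555
tan(theta) = |-2.309/(-0.24555)| = 9.403380
theta = arctan(|-2.309/(-0.24555)|) = 83.9297 degrees (acute angle)

83.9297 degrees


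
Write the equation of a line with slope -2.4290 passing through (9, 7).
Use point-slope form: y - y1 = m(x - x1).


y - 7 = -2.4290(x - 9)
y = -2.4290x + 7 + 2.4290*9
y = -2.4290x + 28.8610

y = -2.4290x + 28.8610


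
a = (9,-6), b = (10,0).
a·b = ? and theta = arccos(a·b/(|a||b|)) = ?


a·b = 9*10 - 6*0 = 90 + 0 = 90
|a| = sqrt(81+36) = 10.8167
|b| = sqrt(100+0) = 10.0000
cos(theta) = 90/(sqrt(117)*sqrt(100)) = 90/sqrt(11700) = 0.832050
theta = arccos(90/sqrt(11700)) = 33.6901 degrees

a·b = 90, theta = 33.6901 deg


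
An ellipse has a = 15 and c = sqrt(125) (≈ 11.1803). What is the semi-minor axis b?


b^2 = 15^2 - (sqrt(125))^2 = 225 - 125 = 100
b = sqrt(100) = 10

b = 10


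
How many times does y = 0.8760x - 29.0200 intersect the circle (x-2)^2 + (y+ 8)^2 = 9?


Substitute y = 0.8760x - 29.0200: (x-2)^2 + (0.8760x- 29.0200+ 8)^2 = 9
Expand to Ax^2 + Bx + C = 0, where b-k = -21.02
A = 1+m^2 = 1.767376
B = 2(m(b-k) - h) = 2(0.8760*(-21.02) - 2) = -40.82704
C = h^2 + (b-k)^2 - r^2 = 4 + 441.8404 - 9 = 436.8404
disc = B^2-4AC = 1666.8472 - 3088.2450 = -1421.3978
disc < 0

0 intersection points


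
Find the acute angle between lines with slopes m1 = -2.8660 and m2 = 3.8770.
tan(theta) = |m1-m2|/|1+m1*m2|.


m1-m2 = -6.743
1+m1*m2 = -10.111482
tan(theta) = |-6.743/(-10.111482)| = 0.666866
theta = arctan(|-6.743/(-10.111482)|) = 33.6980 degrees (acute angle)

33.6980 degrees


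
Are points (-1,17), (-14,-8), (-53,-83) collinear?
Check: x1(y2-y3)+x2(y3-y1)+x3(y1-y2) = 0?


-1*(-8+ 83) - 14*(-83-17) - 53*(17+ 8)
= -75 + 1400 - 1325 = 0

Yes, collinear (determinant = 0)


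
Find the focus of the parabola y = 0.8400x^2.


a = 0.8400
4a = 3.3600
focus = (0, 1/3.3600) = (0, 0.2976)

Focus = (0, 0.2976)


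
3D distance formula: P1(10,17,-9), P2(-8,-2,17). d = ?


dx=-18, dy=-19, dz=26
d = sqrt(324+361+676) = sqrt(1361) = 36.8917

36.8917


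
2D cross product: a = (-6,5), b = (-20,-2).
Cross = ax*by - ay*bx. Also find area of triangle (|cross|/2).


cross = -6*(-2) - 5*(-20) = 12 + 100 = 112
Triangle area = |112|/2 = 112/2 = 56.0000

cross = 112, triangle area = 56.0000


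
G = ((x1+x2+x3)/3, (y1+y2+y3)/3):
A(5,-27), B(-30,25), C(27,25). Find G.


Gx = (5- 30+27)/3 = 2/3 = 0.6667
Gy = (-27+25+25)/3 = 23/3 = 7.6667

G = (0.6667, 7.6667)


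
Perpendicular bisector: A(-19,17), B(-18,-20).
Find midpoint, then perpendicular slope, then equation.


Midpoint = (-18.5, -1.5)
Slope of AB = dy/dx = -37/1 = -37.0000
Perp slope = -dx/dy = 1/37 = 0.0270
b = My - (perp slope)*Mx = -1.5 + (1*(-18.5))/(-37) = -1.5 + 0.5000 = -1.0000

y = 0.0270x - 1.0000


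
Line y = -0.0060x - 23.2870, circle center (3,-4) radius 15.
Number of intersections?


Substitute y = -0.0060x - 23.2870: (x-3)^2 + (-0.0060x- 23.2870+ 4)^2 = 225
Expand to Ax^2 + Bx + C = 0, where b-k = -19.287
A = 1+m^2 = 1.000036
B = 2(m(b-k) - h) = 2(-0.0060*(-19.287) - 3) = -5.768556
C = h^2 + (b-k)^2 - r^2 = 9 + 371.988369 - 225 = 155.988369
disc = B^2-4AC = 33.2762 - 623.9759 = -590.6997
disc < 0

0 intersection points
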